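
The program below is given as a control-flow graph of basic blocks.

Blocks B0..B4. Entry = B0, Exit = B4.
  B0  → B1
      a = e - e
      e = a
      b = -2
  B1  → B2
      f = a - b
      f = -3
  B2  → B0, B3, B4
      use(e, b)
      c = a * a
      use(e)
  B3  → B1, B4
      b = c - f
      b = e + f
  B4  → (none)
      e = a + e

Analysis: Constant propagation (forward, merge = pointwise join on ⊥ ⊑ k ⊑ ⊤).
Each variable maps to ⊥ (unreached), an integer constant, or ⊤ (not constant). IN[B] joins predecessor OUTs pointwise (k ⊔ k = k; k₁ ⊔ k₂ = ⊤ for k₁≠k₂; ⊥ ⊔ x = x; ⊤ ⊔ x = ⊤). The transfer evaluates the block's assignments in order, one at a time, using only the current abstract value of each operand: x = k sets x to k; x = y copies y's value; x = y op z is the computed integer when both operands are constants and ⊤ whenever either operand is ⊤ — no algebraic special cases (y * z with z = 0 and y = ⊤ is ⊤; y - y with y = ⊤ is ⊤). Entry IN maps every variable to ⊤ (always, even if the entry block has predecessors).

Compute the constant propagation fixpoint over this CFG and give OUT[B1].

Fixpoint table:
  B0:  IN=(all ⊤)  OUT={b:-2; rest ⊤}
  B1:  IN=(all ⊤)  OUT={f:-3; rest ⊤}
  B2:  IN={f:-3; rest ⊤}  OUT={f:-3; rest ⊤}
  B3:  IN={f:-3; rest ⊤}  OUT={f:-3; rest ⊤}
  B4:  IN={f:-3; rest ⊤}  OUT={f:-3; rest ⊤}

Merge at B1: IN[B1] = OUT[B0] ⊔ OUT[B3] = {a: ⊤, b: ⊤, c: ⊤, d: ⊤, e: ⊤, f: ⊤}
Applying B1's transfer function to that IN value gives OUT[B1] (row B1 above).

Answer: {a: ⊤, b: ⊤, c: ⊤, d: ⊤, e: ⊤, f: -3}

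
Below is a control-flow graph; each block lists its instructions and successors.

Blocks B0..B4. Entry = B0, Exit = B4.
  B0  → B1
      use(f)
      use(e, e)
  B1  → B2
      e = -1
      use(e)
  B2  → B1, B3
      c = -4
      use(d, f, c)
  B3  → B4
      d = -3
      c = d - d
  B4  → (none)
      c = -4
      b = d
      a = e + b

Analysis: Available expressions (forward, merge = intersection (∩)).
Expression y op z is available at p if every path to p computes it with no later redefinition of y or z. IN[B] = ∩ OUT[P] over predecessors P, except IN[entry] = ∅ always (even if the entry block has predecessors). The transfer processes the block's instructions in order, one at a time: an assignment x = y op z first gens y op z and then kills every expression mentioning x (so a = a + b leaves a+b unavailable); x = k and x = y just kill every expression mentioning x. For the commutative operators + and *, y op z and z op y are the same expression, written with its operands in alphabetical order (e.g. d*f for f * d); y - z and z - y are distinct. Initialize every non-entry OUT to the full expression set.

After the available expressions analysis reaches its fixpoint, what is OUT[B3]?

Answer: {d-d}

Working:
Per-block solution:
  B0: | IN={} | OUT={}
  B1: | IN={} | OUT={}
  B2: | IN={} | OUT={}
  B3: | IN={} | OUT={d-d}
  B4: | IN={d-d} | OUT={b+e, d-d}

Merge at B3: IN[B3] = OUT[B2] = {}
Applying B3's transfer function to that IN value gives OUT[B3] (row B3 above).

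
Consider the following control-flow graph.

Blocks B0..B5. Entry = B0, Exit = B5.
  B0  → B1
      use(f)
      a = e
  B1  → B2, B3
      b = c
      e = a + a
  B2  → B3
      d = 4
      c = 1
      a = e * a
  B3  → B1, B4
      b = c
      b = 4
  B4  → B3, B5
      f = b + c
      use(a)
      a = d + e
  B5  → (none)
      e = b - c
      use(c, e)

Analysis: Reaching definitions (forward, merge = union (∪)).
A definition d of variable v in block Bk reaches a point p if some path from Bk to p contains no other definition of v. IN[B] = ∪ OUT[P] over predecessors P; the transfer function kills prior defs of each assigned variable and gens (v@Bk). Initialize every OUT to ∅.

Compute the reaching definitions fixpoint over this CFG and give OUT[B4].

Converged values:
  B0:  IN={}  OUT={a@B0}
  B1:  IN={a@B0, a@B2, a@B4, b@B3, c@B2, d@B2, e@B1, f@B4}  OUT={a@B0, a@B2, a@B4, b@B1, c@B2, d@B2, e@B1, f@B4}
  B2:  IN={a@B0, a@B2, a@B4, b@B1, c@B2, d@B2, e@B1, f@B4}  OUT={a@B2, b@B1, c@B2, d@B2, e@B1, f@B4}
  B3:  IN={a@B0, a@B2, a@B4, b@B1, b@B3, c@B2, d@B2, e@B1, f@B4}  OUT={a@B0, a@B2, a@B4, b@B3, c@B2, d@B2, e@B1, f@B4}
  B4:  IN={a@B0, a@B2, a@B4, b@B3, c@B2, d@B2, e@B1, f@B4}  OUT={a@B4, b@B3, c@B2, d@B2, e@B1, f@B4}
  B5:  IN={a@B4, b@B3, c@B2, d@B2, e@B1, f@B4}  OUT={a@B4, b@B3, c@B2, d@B2, e@B5, f@B4}

Merge at B4: IN[B4] = OUT[B3] = {a@B0, a@B2, a@B4, b@B3, c@B2, d@B2, e@B1, f@B4}
Applying B4's transfer function to that IN value gives OUT[B4] (row B4 above).

Answer: {a@B4, b@B3, c@B2, d@B2, e@B1, f@B4}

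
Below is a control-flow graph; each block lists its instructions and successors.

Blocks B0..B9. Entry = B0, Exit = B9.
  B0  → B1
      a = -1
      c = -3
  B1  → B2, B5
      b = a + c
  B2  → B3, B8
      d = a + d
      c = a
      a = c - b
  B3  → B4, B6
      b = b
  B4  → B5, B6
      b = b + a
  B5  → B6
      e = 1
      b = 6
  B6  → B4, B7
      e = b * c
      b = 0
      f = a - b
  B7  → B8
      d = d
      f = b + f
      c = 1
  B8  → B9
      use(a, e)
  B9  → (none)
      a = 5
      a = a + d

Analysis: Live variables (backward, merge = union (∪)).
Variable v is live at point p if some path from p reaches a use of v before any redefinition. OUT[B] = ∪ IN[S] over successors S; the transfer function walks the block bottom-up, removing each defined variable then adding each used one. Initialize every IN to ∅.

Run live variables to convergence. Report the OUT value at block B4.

Answer: {a, b, c, d}

Derivation:
Converged values:
  B0: | IN={d, e} | OUT={a, c, d, e}
  B1: | IN={a, c, d, e} | OUT={a, b, c, d, e}
  B2: | IN={a, b, d, e} | OUT={a, b, c, d, e}
  B3: | IN={a, b, c, d} | OUT={a, b, c, d}
  B4: | IN={a, b, c, d} | OUT={a, b, c, d}
  B5: | IN={a, c, d} | OUT={a, b, c, d}
  B6: | IN={a, b, c, d} | OUT={a, b, c, d, e, f}
  B7: | IN={a, b, d, e, f} | OUT={a, d, e}
  B8: | IN={a, d, e} | OUT={d}
  B9: | IN={d} | OUT={}

Merge at B4: OUT[B4] = IN[B5] ⊔ IN[B6] = {a, b, c, d}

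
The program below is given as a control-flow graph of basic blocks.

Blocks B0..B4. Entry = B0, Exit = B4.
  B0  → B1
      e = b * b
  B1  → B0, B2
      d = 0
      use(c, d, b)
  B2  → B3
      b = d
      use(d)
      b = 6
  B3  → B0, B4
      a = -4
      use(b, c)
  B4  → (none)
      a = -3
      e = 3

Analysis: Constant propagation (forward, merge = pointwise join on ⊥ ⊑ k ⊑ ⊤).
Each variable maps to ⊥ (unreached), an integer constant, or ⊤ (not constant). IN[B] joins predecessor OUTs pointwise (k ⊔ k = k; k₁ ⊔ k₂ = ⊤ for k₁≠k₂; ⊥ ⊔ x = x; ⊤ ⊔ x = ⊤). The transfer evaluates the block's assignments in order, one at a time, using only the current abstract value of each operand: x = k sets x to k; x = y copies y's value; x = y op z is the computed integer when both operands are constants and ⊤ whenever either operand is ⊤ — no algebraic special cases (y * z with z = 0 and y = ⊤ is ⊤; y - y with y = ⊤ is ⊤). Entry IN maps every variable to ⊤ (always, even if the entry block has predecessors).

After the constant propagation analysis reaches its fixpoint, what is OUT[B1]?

Converged values:
  B0:   IN=(all ⊤)   OUT=(all ⊤)
  B1:   IN=(all ⊤)   OUT={d:0; rest ⊤}
  B2:   IN={d:0; rest ⊤}   OUT={b:6, d:0; rest ⊤}
  B3:   IN={b:6, d:0; rest ⊤}   OUT={a:-4, b:6, d:0; rest ⊤}
  B4:   IN={a:-4, b:6, d:0; rest ⊤}   OUT={a:-3, b:6, d:0, e:3; rest ⊤}

Merge at B1: IN[B1] = OUT[B0] = {a: ⊤, b: ⊤, c: ⊤, d: ⊤, e: ⊤, f: ⊤}
Applying B1's transfer function to that IN value gives OUT[B1] (row B1 above).

Answer: {a: ⊤, b: ⊤, c: ⊤, d: 0, e: ⊤, f: ⊤}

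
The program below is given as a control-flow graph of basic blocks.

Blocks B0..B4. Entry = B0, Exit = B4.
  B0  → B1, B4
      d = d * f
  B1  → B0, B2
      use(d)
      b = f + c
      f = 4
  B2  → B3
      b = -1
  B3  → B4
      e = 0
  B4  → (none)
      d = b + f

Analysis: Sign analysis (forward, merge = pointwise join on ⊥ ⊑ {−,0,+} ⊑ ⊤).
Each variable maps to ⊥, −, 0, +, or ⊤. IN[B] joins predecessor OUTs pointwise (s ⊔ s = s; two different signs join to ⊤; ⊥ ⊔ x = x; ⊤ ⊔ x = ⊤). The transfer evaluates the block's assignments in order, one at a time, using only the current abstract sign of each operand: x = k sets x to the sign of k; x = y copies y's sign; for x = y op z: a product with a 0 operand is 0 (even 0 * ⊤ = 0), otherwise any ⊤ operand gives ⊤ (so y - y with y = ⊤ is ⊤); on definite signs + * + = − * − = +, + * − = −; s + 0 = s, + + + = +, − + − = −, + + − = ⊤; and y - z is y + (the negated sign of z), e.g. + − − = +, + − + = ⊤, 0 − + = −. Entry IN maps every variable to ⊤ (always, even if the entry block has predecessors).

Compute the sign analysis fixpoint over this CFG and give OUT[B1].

Fixpoint table:
  B0: | IN=(all ⊤) | OUT=(all ⊤)
  B1: | IN=(all ⊤) | OUT={f:+; rest ⊤}
  B2: | IN={f:+; rest ⊤} | OUT={b:-, f:+; rest ⊤}
  B3: | IN={b:-, f:+; rest ⊤} | OUT={b:-, e:0, f:+; rest ⊤}
  B4: | IN=(all ⊤) | OUT=(all ⊤)

Merge at B1: IN[B1] = OUT[B0] = {a: ⊤, b: ⊤, c: ⊤, d: ⊤, e: ⊤, f: ⊤}
Applying B1's transfer function to that IN value gives OUT[B1] (row B1 above).

Answer: {a: ⊤, b: ⊤, c: ⊤, d: ⊤, e: ⊤, f: +}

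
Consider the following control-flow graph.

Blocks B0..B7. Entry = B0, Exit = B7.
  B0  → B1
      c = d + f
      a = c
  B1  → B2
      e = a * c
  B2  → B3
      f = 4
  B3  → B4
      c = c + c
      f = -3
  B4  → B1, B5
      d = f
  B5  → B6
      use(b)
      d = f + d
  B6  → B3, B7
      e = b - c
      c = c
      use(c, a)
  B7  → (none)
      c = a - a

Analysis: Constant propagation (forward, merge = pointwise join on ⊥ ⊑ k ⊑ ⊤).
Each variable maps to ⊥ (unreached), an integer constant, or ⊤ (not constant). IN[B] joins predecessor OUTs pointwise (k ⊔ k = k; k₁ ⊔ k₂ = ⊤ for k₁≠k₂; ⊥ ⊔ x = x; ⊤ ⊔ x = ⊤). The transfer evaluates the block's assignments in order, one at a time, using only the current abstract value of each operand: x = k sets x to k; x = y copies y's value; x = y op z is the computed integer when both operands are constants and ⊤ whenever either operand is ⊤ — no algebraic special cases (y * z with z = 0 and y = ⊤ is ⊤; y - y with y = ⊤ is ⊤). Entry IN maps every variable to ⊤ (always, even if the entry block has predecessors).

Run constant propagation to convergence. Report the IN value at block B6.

Fixpoint table:
  B0: | IN=(all ⊤) | OUT=(all ⊤)
  B1: | IN=(all ⊤) | OUT=(all ⊤)
  B2: | IN=(all ⊤) | OUT={f:4; rest ⊤}
  B3: | IN=(all ⊤) | OUT={f:-3; rest ⊤}
  B4: | IN={f:-3; rest ⊤} | OUT={d:-3, f:-3; rest ⊤}
  B5: | IN={d:-3, f:-3; rest ⊤} | OUT={d:-6, f:-3; rest ⊤}
  B6: | IN={d:-6, f:-3; rest ⊤} | OUT={d:-6, f:-3; rest ⊤}
  B7: | IN={d:-6, f:-3; rest ⊤} | OUT={d:-6, f:-3; rest ⊤}

Merge at B6: IN[B6] = OUT[B5] = {a: ⊤, b: ⊤, c: ⊤, d: -6, e: ⊤, f: -3}

Answer: {a: ⊤, b: ⊤, c: ⊤, d: -6, e: ⊤, f: -3}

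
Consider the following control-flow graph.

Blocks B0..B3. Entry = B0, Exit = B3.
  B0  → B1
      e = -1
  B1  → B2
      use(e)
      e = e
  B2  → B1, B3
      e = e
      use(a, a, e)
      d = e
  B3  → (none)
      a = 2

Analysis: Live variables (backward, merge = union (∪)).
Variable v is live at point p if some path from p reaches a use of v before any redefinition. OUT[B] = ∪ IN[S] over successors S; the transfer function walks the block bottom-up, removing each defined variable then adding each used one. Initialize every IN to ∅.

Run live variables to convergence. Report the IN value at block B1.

Answer: {a, e}

Trace:
Fixpoint table:
  B0:   IN={a}   OUT={a, e}
  B1:   IN={a, e}   OUT={a, e}
  B2:   IN={a, e}   OUT={a, e}
  B3:   IN={}   OUT={}

Merge at B1: OUT[B1] = IN[B2] = {a, e}
Applying B1's transfer function to that OUT value gives IN[B1] (row B1 above).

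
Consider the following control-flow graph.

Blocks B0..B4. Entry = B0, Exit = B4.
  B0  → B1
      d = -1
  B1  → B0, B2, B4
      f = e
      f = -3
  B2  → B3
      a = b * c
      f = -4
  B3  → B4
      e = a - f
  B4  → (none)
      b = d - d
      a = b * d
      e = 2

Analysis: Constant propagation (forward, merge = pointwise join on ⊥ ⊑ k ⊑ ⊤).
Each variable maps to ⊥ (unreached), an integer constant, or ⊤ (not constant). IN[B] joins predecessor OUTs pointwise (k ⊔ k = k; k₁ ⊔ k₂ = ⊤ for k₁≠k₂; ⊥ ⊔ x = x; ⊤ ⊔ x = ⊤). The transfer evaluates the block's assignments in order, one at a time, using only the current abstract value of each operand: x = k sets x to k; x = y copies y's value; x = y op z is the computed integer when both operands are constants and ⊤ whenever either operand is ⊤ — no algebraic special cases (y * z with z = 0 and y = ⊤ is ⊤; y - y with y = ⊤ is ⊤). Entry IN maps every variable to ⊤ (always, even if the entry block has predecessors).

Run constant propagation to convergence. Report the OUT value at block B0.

Fixpoint table:
  B0:  IN=(all ⊤)  OUT={d:-1; rest ⊤}
  B1:  IN={d:-1; rest ⊤}  OUT={d:-1, f:-3; rest ⊤}
  B2:  IN={d:-1, f:-3; rest ⊤}  OUT={d:-1, f:-4; rest ⊤}
  B3:  IN={d:-1, f:-4; rest ⊤}  OUT={d:-1, f:-4; rest ⊤}
  B4:  IN={d:-1; rest ⊤}  OUT={a:0, b:0, d:-1, e:2; rest ⊤}

Merge at B0 (entry node, so the boundary value (all ⊤) is joined with the incoming edge(s)): IN[B0] = (all ⊤) ⊔ OUT[B1] = {a: ⊤, b: ⊤, c: ⊤, d: ⊤, e: ⊤, f: ⊤}
Applying B0's transfer function to that IN value gives OUT[B0] (row B0 above).

Answer: {a: ⊤, b: ⊤, c: ⊤, d: -1, e: ⊤, f: ⊤}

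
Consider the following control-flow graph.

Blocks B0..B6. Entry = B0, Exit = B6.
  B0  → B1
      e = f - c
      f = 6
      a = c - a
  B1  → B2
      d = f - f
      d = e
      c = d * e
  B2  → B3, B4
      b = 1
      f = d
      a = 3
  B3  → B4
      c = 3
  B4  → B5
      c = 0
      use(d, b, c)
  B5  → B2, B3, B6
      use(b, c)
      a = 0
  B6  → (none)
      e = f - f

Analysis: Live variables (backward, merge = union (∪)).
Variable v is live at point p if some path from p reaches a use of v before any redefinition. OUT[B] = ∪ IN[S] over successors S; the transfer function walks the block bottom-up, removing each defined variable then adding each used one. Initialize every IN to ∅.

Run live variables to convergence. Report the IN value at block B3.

Fixpoint table:
  B0:  IN={a, c, f}  OUT={e, f}
  B1:  IN={e, f}  OUT={d}
  B2:  IN={d}  OUT={b, d, f}
  B3:  IN={b, d, f}  OUT={b, d, f}
  B4:  IN={b, d, f}  OUT={b, c, d, f}
  B5:  IN={b, c, d, f}  OUT={b, d, f}
  B6:  IN={f}  OUT={}

Merge at B3: OUT[B3] = IN[B4] = {b, d, f}
Applying B3's transfer function to that OUT value gives IN[B3] (row B3 above).

Answer: {b, d, f}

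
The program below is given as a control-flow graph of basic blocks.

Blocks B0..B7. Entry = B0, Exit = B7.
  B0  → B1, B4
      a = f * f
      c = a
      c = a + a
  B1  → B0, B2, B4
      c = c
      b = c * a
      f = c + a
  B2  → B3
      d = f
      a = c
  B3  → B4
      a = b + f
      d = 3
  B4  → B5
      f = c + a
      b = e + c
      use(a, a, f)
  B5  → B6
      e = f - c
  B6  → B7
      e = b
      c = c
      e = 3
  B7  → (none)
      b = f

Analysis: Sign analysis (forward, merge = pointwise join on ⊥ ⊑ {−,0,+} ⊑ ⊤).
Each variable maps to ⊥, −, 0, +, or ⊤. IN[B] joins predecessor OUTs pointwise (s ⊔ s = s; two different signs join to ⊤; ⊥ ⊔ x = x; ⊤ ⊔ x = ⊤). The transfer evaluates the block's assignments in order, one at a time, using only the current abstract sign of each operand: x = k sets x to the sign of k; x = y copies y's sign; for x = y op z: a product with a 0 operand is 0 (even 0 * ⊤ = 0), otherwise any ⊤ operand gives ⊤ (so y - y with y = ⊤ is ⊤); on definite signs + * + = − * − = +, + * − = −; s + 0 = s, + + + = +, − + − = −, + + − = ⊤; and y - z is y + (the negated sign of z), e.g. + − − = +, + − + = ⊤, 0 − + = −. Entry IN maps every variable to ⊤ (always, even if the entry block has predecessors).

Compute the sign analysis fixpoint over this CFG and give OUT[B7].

Converged values:
  B0:   IN=(all ⊤)   OUT=(all ⊤)
  B1:   IN=(all ⊤)   OUT=(all ⊤)
  B2:   IN=(all ⊤)   OUT=(all ⊤)
  B3:   IN=(all ⊤)   OUT={d:+; rest ⊤}
  B4:   IN=(all ⊤)   OUT=(all ⊤)
  B5:   IN=(all ⊤)   OUT=(all ⊤)
  B6:   IN=(all ⊤)   OUT={e:+; rest ⊤}
  B7:   IN={e:+; rest ⊤}   OUT={e:+; rest ⊤}

Merge at B7: IN[B7] = OUT[B6] = {a: ⊤, b: ⊤, c: ⊤, d: ⊤, e: +, f: ⊤}
Applying B7's transfer function to that IN value gives OUT[B7] (row B7 above).

Answer: {a: ⊤, b: ⊤, c: ⊤, d: ⊤, e: +, f: ⊤}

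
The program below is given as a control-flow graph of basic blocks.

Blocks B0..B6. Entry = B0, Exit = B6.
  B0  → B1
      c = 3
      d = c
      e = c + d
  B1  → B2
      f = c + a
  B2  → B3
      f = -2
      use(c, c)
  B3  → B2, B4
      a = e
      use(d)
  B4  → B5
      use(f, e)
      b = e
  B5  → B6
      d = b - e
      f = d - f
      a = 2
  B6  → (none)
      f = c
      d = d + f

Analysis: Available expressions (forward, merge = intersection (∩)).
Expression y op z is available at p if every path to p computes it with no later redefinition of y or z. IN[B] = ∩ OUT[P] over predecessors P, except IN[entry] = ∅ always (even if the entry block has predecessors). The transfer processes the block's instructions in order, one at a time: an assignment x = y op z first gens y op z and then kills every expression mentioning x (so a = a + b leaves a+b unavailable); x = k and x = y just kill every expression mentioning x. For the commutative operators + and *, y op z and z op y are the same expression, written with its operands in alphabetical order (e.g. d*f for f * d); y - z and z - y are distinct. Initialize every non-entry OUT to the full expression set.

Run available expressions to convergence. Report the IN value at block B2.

Answer: {c+d}

Trace:
Converged values:
  B0:  IN={}  OUT={c+d}
  B1:  IN={c+d}  OUT={a+c, c+d}
  B2:  IN={c+d}  OUT={c+d}
  B3:  IN={c+d}  OUT={c+d}
  B4:  IN={c+d}  OUT={c+d}
  B5:  IN={c+d}  OUT={b-e}
  B6:  IN={b-e}  OUT={b-e}

Merge at B2: IN[B2] = OUT[B1] ∩ OUT[B3] = {c+d}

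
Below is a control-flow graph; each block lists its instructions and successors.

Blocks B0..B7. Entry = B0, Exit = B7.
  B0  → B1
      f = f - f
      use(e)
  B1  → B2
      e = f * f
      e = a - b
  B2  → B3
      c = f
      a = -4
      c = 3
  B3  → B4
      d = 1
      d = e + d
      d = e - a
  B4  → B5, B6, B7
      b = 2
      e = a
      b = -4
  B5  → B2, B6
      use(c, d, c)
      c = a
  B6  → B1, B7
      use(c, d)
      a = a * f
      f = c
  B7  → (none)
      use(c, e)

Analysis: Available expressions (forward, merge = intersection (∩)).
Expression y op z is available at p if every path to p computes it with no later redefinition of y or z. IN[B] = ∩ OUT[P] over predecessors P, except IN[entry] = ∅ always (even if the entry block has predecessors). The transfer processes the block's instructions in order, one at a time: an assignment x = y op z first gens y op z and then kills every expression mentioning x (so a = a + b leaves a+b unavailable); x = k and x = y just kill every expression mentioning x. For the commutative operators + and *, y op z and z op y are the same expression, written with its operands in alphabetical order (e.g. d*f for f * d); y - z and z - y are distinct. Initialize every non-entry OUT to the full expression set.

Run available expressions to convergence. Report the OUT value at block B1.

Answer: {a-b, f*f}

Working:
Converged values:
  B0:   IN={}   OUT={}
  B1:   IN={}   OUT={a-b, f*f}
  B2:   IN={f*f}   OUT={f*f}
  B3:   IN={f*f}   OUT={e-a, f*f}
  B4:   IN={e-a, f*f}   OUT={f*f}
  B5:   IN={f*f}   OUT={f*f}
  B6:   IN={f*f}   OUT={}
  B7:   IN={}   OUT={}

Merge at B1: IN[B1] = OUT[B0] ∩ OUT[B6] = {}
Applying B1's transfer function to that IN value gives OUT[B1] (row B1 above).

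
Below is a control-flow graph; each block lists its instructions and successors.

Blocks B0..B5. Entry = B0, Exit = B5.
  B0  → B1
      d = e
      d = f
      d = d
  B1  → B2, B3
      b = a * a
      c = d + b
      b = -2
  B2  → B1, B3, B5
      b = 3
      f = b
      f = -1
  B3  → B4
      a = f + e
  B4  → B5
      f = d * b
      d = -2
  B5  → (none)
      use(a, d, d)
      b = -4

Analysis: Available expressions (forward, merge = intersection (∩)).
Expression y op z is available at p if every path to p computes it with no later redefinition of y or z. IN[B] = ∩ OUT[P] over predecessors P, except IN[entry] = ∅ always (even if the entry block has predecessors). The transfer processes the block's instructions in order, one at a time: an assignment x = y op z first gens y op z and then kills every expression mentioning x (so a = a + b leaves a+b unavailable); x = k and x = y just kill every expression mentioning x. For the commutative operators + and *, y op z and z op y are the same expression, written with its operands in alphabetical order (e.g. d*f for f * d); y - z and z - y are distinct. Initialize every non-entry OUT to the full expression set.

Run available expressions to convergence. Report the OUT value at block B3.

Answer: {e+f}

Derivation:
Converged values:
  B0:   IN={}   OUT={}
  B1:   IN={}   OUT={a*a}
  B2:   IN={a*a}   OUT={a*a}
  B3:   IN={a*a}   OUT={e+f}
  B4:   IN={e+f}   OUT={}
  B5:   IN={}   OUT={}

Merge at B3: IN[B3] = OUT[B1] ∩ OUT[B2] = {a*a}
Applying B3's transfer function to that IN value gives OUT[B3] (row B3 above).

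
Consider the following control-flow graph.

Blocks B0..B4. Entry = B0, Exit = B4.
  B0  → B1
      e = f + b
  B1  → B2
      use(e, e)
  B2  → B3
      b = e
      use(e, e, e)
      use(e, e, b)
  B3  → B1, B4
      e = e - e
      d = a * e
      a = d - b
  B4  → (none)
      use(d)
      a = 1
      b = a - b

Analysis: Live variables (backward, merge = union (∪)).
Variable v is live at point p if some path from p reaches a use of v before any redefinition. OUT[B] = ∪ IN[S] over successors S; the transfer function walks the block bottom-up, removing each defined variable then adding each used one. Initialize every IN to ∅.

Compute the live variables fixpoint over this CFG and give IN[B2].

Converged values:
  B0:  IN={a, b, f}  OUT={a, e}
  B1:  IN={a, e}  OUT={a, e}
  B2:  IN={a, e}  OUT={a, b, e}
  B3:  IN={a, b, e}  OUT={a, b, d, e}
  B4:  IN={b, d}  OUT={}

Merge at B2: OUT[B2] = IN[B3] = {a, b, e}
Applying B2's transfer function to that OUT value gives IN[B2] (row B2 above).

Answer: {a, e}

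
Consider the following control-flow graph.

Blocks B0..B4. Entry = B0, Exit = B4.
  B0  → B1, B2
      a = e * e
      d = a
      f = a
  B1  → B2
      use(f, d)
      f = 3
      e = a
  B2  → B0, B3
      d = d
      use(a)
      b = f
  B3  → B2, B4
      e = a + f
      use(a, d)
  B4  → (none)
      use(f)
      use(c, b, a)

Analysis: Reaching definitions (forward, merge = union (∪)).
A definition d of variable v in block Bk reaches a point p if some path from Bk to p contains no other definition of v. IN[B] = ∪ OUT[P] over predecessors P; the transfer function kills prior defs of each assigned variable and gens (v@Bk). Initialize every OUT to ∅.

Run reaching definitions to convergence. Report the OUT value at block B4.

Answer: {a@B0, b@B2, d@B2, e@B3, f@B0, f@B1}

Derivation:
Fixpoint table:
  B0:  IN={a@B0, b@B2, d@B2, e@B1, e@B3, f@B0, f@B1}  OUT={a@B0, b@B2, d@B0, e@B1, e@B3, f@B0}
  B1:  IN={a@B0, b@B2, d@B0, e@B1, e@B3, f@B0}  OUT={a@B0, b@B2, d@B0, e@B1, f@B1}
  B2:  IN={a@B0, b@B2, d@B0, d@B2, e@B1, e@B3, f@B0, f@B1}  OUT={a@B0, b@B2, d@B2, e@B1, e@B3, f@B0, f@B1}
  B3:  IN={a@B0, b@B2, d@B2, e@B1, e@B3, f@B0, f@B1}  OUT={a@B0, b@B2, d@B2, e@B3, f@B0, f@B1}
  B4:  IN={a@B0, b@B2, d@B2, e@B3, f@B0, f@B1}  OUT={a@B0, b@B2, d@B2, e@B3, f@B0, f@B1}

Merge at B4: IN[B4] = OUT[B3] = {a@B0, b@B2, d@B2, e@B3, f@B0, f@B1}
Applying B4's transfer function to that IN value gives OUT[B4] (row B4 above).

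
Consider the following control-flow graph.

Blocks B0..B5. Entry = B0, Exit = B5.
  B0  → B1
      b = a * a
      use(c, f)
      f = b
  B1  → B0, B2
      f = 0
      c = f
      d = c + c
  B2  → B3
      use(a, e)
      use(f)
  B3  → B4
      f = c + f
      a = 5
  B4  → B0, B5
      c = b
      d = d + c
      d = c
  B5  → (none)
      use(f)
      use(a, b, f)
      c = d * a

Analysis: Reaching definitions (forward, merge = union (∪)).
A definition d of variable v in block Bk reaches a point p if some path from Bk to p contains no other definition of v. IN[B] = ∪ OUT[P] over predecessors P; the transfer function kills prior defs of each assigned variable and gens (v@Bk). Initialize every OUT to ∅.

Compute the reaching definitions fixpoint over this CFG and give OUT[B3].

Answer: {a@B3, b@B0, c@B1, d@B1, f@B3}

Trace:
Converged values:
  B0:  IN={a@B3, b@B0, c@B1, c@B4, d@B1, d@B4, f@B1, f@B3}  OUT={a@B3, b@B0, c@B1, c@B4, d@B1, d@B4, f@B0}
  B1:  IN={a@B3, b@B0, c@B1, c@B4, d@B1, d@B4, f@B0}  OUT={a@B3, b@B0, c@B1, d@B1, f@B1}
  B2:  IN={a@B3, b@B0, c@B1, d@B1, f@B1}  OUT={a@B3, b@B0, c@B1, d@B1, f@B1}
  B3:  IN={a@B3, b@B0, c@B1, d@B1, f@B1}  OUT={a@B3, b@B0, c@B1, d@B1, f@B3}
  B4:  IN={a@B3, b@B0, c@B1, d@B1, f@B3}  OUT={a@B3, b@B0, c@B4, d@B4, f@B3}
  B5:  IN={a@B3, b@B0, c@B4, d@B4, f@B3}  OUT={a@B3, b@B0, c@B5, d@B4, f@B3}

Merge at B3: IN[B3] = OUT[B2] = {a@B3, b@B0, c@B1, d@B1, f@B1}
Applying B3's transfer function to that IN value gives OUT[B3] (row B3 above).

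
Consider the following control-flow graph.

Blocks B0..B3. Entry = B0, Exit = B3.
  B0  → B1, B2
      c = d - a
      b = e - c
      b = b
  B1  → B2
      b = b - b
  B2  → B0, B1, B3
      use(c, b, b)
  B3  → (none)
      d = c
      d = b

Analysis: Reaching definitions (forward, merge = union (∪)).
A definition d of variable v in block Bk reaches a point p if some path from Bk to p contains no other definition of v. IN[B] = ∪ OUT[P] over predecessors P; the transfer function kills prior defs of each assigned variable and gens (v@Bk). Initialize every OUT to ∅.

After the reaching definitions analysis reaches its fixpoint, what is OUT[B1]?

Fixpoint table:
  B0:   IN={b@B0, b@B1, c@B0}   OUT={b@B0, c@B0}
  B1:   IN={b@B0, b@B1, c@B0}   OUT={b@B1, c@B0}
  B2:   IN={b@B0, b@B1, c@B0}   OUT={b@B0, b@B1, c@B0}
  B3:   IN={b@B0, b@B1, c@B0}   OUT={b@B0, b@B1, c@B0, d@B3}

Merge at B1: IN[B1] = OUT[B0] ⊔ OUT[B2] = {b@B0, b@B1, c@B0}
Applying B1's transfer function to that IN value gives OUT[B1] (row B1 above).

Answer: {b@B1, c@B0}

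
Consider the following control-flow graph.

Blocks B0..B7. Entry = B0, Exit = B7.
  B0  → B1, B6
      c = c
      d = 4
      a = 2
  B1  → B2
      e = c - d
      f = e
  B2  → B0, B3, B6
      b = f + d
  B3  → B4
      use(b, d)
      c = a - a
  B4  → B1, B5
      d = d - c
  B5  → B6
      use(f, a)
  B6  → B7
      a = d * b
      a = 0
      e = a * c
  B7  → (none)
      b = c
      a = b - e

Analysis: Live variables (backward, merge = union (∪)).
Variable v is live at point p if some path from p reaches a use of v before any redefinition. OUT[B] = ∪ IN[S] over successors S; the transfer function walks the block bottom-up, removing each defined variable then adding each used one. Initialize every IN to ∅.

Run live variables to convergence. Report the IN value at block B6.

Answer: {b, c, d}

Derivation:
Per-block solution:
  B0:   IN={b, c}   OUT={a, b, c, d}
  B1:   IN={a, c, d}   OUT={a, c, d, f}
  B2:   IN={a, c, d, f}   OUT={a, b, c, d, f}
  B3:   IN={a, b, d, f}   OUT={a, b, c, d, f}
  B4:   IN={a, b, c, d, f}   OUT={a, b, c, d, f}
  B5:   IN={a, b, c, d, f}   OUT={b, c, d}
  B6:   IN={b, c, d}   OUT={c, e}
  B7:   IN={c, e}   OUT={}

Merge at B6: OUT[B6] = IN[B7] = {c, e}
Applying B6's transfer function to that OUT value gives IN[B6] (row B6 above).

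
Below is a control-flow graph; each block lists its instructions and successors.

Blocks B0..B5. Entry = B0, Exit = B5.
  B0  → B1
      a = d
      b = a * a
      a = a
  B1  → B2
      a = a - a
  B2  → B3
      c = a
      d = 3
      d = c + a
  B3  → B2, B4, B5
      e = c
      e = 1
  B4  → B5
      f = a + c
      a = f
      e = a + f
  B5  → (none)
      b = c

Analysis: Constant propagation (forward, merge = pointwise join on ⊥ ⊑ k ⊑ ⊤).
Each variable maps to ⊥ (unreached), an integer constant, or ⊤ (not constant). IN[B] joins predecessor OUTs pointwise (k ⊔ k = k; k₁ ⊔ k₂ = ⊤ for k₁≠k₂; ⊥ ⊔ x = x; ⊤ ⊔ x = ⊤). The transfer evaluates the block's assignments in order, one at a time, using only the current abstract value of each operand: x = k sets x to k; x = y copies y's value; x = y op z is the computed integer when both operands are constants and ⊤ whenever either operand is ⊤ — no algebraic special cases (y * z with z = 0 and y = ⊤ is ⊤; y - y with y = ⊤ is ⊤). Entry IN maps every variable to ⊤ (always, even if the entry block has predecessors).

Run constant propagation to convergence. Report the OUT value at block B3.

Fixpoint table:
  B0: | IN=(all ⊤) | OUT=(all ⊤)
  B1: | IN=(all ⊤) | OUT=(all ⊤)
  B2: | IN=(all ⊤) | OUT=(all ⊤)
  B3: | IN=(all ⊤) | OUT={e:1; rest ⊤}
  B4: | IN={e:1; rest ⊤} | OUT=(all ⊤)
  B5: | IN=(all ⊤) | OUT=(all ⊤)

Merge at B3: IN[B3] = OUT[B2] = {a: ⊤, b: ⊤, c: ⊤, d: ⊤, e: ⊤, f: ⊤}
Applying B3's transfer function to that IN value gives OUT[B3] (row B3 above).

Answer: {a: ⊤, b: ⊤, c: ⊤, d: ⊤, e: 1, f: ⊤}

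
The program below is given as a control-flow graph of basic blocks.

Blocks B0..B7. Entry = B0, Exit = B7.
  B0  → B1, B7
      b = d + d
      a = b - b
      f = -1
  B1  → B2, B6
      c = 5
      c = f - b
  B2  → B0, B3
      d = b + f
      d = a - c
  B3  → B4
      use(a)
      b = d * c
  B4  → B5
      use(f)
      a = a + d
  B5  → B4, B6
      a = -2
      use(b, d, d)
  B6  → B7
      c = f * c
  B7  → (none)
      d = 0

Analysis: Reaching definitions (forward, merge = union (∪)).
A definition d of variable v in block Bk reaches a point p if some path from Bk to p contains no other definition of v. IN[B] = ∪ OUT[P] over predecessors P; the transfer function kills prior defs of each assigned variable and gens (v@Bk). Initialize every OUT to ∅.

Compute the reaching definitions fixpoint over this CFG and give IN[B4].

Answer: {a@B0, a@B5, b@B3, c@B1, d@B2, f@B0}

Working:
Converged values:
  B0: | IN={a@B0, b@B0, c@B1, d@B2, f@B0} | OUT={a@B0, b@B0, c@B1, d@B2, f@B0}
  B1: | IN={a@B0, b@B0, c@B1, d@B2, f@B0} | OUT={a@B0, b@B0, c@B1, d@B2, f@B0}
  B2: | IN={a@B0, b@B0, c@B1, d@B2, f@B0} | OUT={a@B0, b@B0, c@B1, d@B2, f@B0}
  B3: | IN={a@B0, b@B0, c@B1, d@B2, f@B0} | OUT={a@B0, b@B3, c@B1, d@B2, f@B0}
  B4: | IN={a@B0, a@B5, b@B3, c@B1, d@B2, f@B0} | OUT={a@B4, b@B3, c@B1, d@B2, f@B0}
  B5: | IN={a@B4, b@B3, c@B1, d@B2, f@B0} | OUT={a@B5, b@B3, c@B1, d@B2, f@B0}
  B6: | IN={a@B0, a@B5, b@B0, b@B3, c@B1, d@B2, f@B0} | OUT={a@B0, a@B5, b@B0, b@B3, c@B6, d@B2, f@B0}
  B7: | IN={a@B0, a@B5, b@B0, b@B3, c@B1, c@B6, d@B2, f@B0} | OUT={a@B0, a@B5, b@B0, b@B3, c@B1, c@B6, d@B7, f@B0}

Merge at B4: IN[B4] = OUT[B3] ⊔ OUT[B5] = {a@B0, a@B5, b@B3, c@B1, d@B2, f@B0}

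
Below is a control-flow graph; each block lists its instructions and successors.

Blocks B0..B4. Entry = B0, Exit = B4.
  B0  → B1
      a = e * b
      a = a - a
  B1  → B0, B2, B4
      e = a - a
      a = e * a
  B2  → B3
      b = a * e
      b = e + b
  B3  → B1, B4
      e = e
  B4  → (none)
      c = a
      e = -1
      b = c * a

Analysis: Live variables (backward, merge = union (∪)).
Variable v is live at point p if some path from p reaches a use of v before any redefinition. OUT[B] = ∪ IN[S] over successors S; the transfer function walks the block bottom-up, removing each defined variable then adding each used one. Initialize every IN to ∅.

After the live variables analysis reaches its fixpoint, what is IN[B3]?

Answer: {a, b, e}

Working:
Converged values:
  B0: | IN={b, e} | OUT={a, b}
  B1: | IN={a, b} | OUT={a, b, e}
  B2: | IN={a, e} | OUT={a, b, e}
  B3: | IN={a, b, e} | OUT={a, b}
  B4: | IN={a} | OUT={}

Merge at B3: OUT[B3] = IN[B1] ⊔ IN[B4] = {a, b}
Applying B3's transfer function to that OUT value gives IN[B3] (row B3 above).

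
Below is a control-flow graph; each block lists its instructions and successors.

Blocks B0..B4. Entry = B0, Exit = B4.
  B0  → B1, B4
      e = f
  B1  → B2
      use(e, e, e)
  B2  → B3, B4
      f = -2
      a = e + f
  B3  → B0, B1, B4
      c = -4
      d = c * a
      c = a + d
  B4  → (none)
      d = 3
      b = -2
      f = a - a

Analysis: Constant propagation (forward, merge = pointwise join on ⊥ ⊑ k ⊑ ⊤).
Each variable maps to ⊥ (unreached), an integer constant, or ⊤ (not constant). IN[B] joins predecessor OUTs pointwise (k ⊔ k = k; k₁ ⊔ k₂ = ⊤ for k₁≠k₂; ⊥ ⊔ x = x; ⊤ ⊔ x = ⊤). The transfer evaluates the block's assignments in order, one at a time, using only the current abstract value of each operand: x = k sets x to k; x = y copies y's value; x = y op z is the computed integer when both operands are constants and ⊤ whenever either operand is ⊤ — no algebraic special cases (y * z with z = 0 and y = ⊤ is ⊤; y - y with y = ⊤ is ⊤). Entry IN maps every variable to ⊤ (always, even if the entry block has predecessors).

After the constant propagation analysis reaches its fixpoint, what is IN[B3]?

Per-block solution:
  B0: | IN=(all ⊤) | OUT=(all ⊤)
  B1: | IN=(all ⊤) | OUT=(all ⊤)
  B2: | IN=(all ⊤) | OUT={f:-2; rest ⊤}
  B3: | IN={f:-2; rest ⊤} | OUT={f:-2; rest ⊤}
  B4: | IN=(all ⊤) | OUT={b:-2, d:3; rest ⊤}

Merge at B3: IN[B3] = OUT[B2] = {a: ⊤, b: ⊤, c: ⊤, d: ⊤, e: ⊤, f: -2}

Answer: {a: ⊤, b: ⊤, c: ⊤, d: ⊤, e: ⊤, f: -2}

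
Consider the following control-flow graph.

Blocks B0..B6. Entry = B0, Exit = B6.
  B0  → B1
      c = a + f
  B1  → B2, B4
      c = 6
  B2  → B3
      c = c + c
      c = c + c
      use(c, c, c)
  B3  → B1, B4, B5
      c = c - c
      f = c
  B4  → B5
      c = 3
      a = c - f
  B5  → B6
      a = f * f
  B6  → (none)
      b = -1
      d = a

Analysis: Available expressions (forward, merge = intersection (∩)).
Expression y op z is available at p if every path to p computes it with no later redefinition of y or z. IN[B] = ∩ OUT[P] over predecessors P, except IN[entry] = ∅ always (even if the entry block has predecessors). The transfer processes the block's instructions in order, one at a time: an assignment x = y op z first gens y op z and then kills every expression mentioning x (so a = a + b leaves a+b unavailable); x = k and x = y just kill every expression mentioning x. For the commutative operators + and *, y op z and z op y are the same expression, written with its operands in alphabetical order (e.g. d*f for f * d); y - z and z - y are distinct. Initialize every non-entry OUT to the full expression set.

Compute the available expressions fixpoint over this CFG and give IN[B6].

Per-block solution:
  B0:  IN={}  OUT={a+f}
  B1:  IN={}  OUT={}
  B2:  IN={}  OUT={}
  B3:  IN={}  OUT={}
  B4:  IN={}  OUT={c-f}
  B5:  IN={}  OUT={f*f}
  B6:  IN={f*f}  OUT={f*f}

Merge at B6: IN[B6] = OUT[B5] = {f*f}

Answer: {f*f}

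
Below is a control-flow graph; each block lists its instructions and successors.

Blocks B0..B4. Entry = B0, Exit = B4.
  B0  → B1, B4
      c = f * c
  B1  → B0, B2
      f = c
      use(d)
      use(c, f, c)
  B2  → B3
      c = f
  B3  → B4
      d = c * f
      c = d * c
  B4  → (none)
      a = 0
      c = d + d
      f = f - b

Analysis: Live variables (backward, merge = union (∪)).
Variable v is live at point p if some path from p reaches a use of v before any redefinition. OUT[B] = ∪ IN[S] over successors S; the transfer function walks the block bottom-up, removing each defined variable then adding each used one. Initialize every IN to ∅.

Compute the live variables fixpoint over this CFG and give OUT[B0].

Fixpoint table:
  B0:   IN={b, c, d, f}   OUT={b, c, d, f}
  B1:   IN={b, c, d}   OUT={b, c, d, f}
  B2:   IN={b, f}   OUT={b, c, f}
  B3:   IN={b, c, f}   OUT={b, d, f}
  B4:   IN={b, d, f}   OUT={}

Merge at B0: OUT[B0] = IN[B1] ⊔ IN[B4] = {b, c, d, f}

Answer: {b, c, d, f}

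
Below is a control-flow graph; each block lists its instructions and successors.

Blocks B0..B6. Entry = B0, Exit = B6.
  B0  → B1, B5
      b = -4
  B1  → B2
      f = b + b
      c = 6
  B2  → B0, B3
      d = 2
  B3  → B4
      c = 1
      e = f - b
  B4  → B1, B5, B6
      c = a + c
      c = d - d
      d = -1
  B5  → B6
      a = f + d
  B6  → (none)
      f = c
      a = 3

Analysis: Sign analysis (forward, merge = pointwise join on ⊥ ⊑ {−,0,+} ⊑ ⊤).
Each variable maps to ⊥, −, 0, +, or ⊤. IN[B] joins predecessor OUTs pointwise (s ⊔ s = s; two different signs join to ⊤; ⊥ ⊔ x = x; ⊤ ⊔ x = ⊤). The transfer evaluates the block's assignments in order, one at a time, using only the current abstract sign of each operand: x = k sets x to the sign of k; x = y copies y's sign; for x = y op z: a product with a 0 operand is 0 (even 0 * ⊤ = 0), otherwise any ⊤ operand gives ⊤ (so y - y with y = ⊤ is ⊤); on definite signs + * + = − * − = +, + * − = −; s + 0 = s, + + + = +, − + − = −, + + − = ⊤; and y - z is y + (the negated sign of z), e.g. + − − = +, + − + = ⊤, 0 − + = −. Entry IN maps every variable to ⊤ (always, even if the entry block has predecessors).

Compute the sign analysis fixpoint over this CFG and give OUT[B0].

Fixpoint table:
  B0:  IN=(all ⊤)  OUT={b:-; rest ⊤}
  B1:  IN={b:-; rest ⊤}  OUT={b:-, c:+, f:-; rest ⊤}
  B2:  IN={b:-, c:+, f:-; rest ⊤}  OUT={b:-, c:+, d:+, f:-; rest ⊤}
  B3:  IN={b:-, c:+, d:+, f:-; rest ⊤}  OUT={b:-, c:+, d:+, f:-; rest ⊤}
  B4:  IN={b:-, c:+, d:+, f:-; rest ⊤}  OUT={b:-, d:-, f:-; rest ⊤}
  B5:  IN={b:-; rest ⊤}  OUT={b:-; rest ⊤}
  B6:  IN={b:-; rest ⊤}  OUT={a:+, b:-; rest ⊤}

Merge at B0 (entry node, so the boundary value (all ⊤) is joined with the incoming edge(s)): IN[B0] = (all ⊤) ⊔ OUT[B2] = {a: ⊤, b: ⊤, c: ⊤, d: ⊤, e: ⊤, f: ⊤}
Applying B0's transfer function to that IN value gives OUT[B0] (row B0 above).

Answer: {a: ⊤, b: -, c: ⊤, d: ⊤, e: ⊤, f: ⊤}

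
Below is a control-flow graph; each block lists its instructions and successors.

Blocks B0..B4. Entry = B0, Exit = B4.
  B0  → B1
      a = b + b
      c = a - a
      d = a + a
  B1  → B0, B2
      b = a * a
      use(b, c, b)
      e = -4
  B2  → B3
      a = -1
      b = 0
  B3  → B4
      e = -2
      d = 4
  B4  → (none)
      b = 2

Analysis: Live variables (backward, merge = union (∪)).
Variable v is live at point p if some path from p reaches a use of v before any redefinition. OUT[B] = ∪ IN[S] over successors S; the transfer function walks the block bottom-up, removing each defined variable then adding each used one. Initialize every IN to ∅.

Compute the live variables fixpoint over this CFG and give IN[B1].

Converged values:
  B0: | IN={b} | OUT={a, c}
  B1: | IN={a, c} | OUT={b}
  B2: | IN={} | OUT={}
  B3: | IN={} | OUT={}
  B4: | IN={} | OUT={}

Merge at B1: OUT[B1] = IN[B0] ⊔ IN[B2] = {b}
Applying B1's transfer function to that OUT value gives IN[B1] (row B1 above).

Answer: {a, c}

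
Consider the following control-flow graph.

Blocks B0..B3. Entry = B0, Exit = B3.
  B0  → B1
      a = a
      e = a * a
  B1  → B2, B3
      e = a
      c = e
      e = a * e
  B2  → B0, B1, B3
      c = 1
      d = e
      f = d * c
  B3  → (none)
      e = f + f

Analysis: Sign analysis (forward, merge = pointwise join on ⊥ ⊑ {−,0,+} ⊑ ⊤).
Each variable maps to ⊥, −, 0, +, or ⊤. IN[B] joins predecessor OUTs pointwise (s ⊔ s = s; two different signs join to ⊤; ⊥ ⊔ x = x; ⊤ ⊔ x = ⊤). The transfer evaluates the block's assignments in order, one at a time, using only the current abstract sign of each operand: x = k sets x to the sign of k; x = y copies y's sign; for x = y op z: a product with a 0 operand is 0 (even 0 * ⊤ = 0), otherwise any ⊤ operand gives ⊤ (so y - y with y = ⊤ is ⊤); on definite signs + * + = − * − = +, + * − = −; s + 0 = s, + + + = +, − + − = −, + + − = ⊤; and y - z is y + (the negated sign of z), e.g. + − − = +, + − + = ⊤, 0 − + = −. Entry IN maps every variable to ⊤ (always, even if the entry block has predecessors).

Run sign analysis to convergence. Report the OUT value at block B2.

Answer: {a: ⊤, b: ⊤, c: +, d: ⊤, e: ⊤, f: ⊤}

Derivation:
Converged values:
  B0:  IN=(all ⊤)  OUT=(all ⊤)
  B1:  IN=(all ⊤)  OUT=(all ⊤)
  B2:  IN=(all ⊤)  OUT={c:+; rest ⊤}
  B3:  IN=(all ⊤)  OUT=(all ⊤)

Merge at B2: IN[B2] = OUT[B1] = {a: ⊤, b: ⊤, c: ⊤, d: ⊤, e: ⊤, f: ⊤}
Applying B2's transfer function to that IN value gives OUT[B2] (row B2 above).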